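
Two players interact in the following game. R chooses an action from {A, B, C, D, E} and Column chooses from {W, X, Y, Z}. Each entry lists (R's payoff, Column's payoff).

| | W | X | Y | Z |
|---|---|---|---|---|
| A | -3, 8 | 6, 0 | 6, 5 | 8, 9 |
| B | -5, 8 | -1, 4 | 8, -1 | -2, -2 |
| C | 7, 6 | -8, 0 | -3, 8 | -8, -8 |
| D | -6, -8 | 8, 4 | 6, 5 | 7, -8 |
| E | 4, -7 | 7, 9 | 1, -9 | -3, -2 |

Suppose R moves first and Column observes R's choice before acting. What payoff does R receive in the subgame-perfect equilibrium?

Backward induction with R moving first.
- A: Column compares 8, 0, 5, 9 and picks Z; R would get 8.
- B: Column compares 8, 4, -1, -2 and picks W; R would get -5.
- C: Column compares 6, 0, 8, -8 and picks Y; R would get -3.
- D: Column compares -8, 4, 5, -8 and picks Y; R would get 6.
- E: Column compares -7, 9, -9, -2 and picks X; R would get 7.
Maximizing over 8, -5, -3, 6, 7, R chooses A. Subgame-perfect outcome: (A, Z) with payoffs (8, 9).

8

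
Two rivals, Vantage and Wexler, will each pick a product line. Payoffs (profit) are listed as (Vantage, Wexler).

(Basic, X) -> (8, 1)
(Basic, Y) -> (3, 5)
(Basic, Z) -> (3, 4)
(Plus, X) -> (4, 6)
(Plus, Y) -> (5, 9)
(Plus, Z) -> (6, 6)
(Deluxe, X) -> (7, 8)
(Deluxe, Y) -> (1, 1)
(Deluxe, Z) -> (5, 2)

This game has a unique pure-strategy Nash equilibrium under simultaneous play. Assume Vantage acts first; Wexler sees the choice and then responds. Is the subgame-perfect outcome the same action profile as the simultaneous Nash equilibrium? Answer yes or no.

Wexler best-responds to each possible Vantage move:
- Basic: BR = Y, leader payoff 3.
- Plus: BR = Y, leader payoff 5.
- Deluxe: BR = X, leader payoff 7.
Maximizing over 3, 5, 7, Vantage chooses Deluxe. Subgame-perfect outcome: (Deluxe, X) with payoffs (7, 8).
Under simultaneous play:
Vantage's best replies: X→Basic; Y→Plus; Z→Plus.
Wexler's best replies: Basic→Y; Plus→Y; Deluxe→X.
The unique mutual best reply is (Plus, Y), giving (5, 9).
Sequential outcome (Deluxe, X) differs from the Nash profile (Plus, Y).

no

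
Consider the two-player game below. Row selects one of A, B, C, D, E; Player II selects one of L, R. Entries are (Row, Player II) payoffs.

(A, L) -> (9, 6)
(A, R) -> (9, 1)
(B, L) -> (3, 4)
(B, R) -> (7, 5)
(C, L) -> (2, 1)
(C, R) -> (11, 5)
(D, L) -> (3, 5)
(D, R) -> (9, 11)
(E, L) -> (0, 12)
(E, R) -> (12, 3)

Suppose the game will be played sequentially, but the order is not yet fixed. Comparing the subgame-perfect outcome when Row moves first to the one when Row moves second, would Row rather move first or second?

If Row leads: Player II's best replies are A→L, B→R, C→R, D→R, E→L; Row's induced payoffs 9, 7, 11, 9, 0; outcome (C, R), payoffs (11, 5).
If Player II leads: Row's best replies are L→A, R→E; Player II's induced payoffs 6, 3; outcome (A, L), payoffs (9, 6).
Row gets 11 moving first and 9 moving second, so Row prefers to move first.

first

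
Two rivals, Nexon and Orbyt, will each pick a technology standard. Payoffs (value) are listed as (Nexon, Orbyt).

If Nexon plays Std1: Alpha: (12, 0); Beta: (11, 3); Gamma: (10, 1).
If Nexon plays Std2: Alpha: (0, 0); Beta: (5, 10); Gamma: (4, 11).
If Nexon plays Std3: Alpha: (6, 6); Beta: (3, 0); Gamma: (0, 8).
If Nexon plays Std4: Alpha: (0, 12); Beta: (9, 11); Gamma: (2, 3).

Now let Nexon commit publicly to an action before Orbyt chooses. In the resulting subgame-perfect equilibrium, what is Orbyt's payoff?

3

Orbyt best-responds to each possible Nexon move:
- Std1 → Orbyt plays Beta (best of 0, 3, 1); Nexon gets 11.
- Std2 → Orbyt plays Gamma (best of 0, 10, 11); Nexon gets 4.
- Std3 → Orbyt plays Gamma (best of 6, 0, 8); Nexon gets 0.
- Std4 → Orbyt plays Alpha (best of 12, 11, 3); Nexon gets 0.
Maximizing over 11, 4, 0, 0, Nexon chooses Std1. Subgame-perfect outcome: (Std1, Beta) with payoffs (11, 3).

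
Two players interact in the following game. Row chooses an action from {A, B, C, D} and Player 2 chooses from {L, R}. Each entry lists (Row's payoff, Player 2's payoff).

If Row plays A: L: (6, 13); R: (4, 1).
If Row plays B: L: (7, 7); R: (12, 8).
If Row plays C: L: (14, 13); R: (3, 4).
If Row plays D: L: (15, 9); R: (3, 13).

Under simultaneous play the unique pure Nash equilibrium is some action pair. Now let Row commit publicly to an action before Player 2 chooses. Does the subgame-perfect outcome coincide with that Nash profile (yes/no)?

Backward induction with Row moving first.
- A: Player 2 compares 13, 1 and picks L; Row would get 6.
- B: Player 2 compares 7, 8 and picks R; Row would get 12.
- C: Player 2 compares 13, 4 and picks L; Row would get 14.
- D: Player 2 compares 9, 13 and picks R; Row would get 3.
Among 6, 12, 14, 3, the best is 14 at C. Subgame-perfect outcome: (C, L) with payoffs (14, 13).
For the simultaneous game, intersect best replies.
Row's best replies: L→D; R→B.
Player 2's best replies: A→L; B→R; C→L; D→R.
Only (B, R) has each player best-responding; Nash payoffs (12, 8).
Sequential outcome (C, L) differs from the Nash profile (B, R).

no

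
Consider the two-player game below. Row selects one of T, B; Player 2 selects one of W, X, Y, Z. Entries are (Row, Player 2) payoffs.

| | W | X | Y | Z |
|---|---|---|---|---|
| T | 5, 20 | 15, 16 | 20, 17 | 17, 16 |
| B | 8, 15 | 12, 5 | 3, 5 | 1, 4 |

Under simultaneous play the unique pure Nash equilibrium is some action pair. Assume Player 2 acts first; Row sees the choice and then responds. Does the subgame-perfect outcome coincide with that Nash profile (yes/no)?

Solve by backward induction (Player 2 leads).
- W: BR = B, leader payoff 15.
- X: BR = T, leader payoff 16.
- Y: BR = T, leader payoff 17.
- Z: BR = T, leader payoff 16.
Player 2's induced payoffs are 15, 16, 17, 16, so Player 2 commits to Y. Subgame-perfect outcome: (T, Y) with payoffs (20, 17).
For the simultaneous game, intersect best replies.
Row's best replies: W→B; X→T; Y→T; Z→T.
Player 2's best replies: T→W; B→W.
Only (B, W) has each player best-responding; Nash payoffs (8, 15).
Sequential outcome (T, Y) differs from the Nash profile (B, W).

no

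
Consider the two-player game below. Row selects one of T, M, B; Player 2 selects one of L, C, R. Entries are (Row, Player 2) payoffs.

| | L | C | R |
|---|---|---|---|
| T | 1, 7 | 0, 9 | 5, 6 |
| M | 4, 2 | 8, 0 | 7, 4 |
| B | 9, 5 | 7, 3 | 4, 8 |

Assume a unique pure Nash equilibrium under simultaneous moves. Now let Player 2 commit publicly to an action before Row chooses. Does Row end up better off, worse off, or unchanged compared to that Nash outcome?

better off

Solve by backward induction (Player 2 leads).
- L: Row compares 1, 4, 9 and picks B; Player 2 would get 5.
- C: Row compares 0, 8, 7 and picks M; Player 2 would get 0.
- R: Row compares 5, 7, 4 and picks M; Player 2 would get 4.
Among 5, 0, 4, the best is 5 at L. Subgame-perfect outcome: (B, L) with payoffs (9, 5).
For the simultaneous game, intersect best replies.
Row's best replies: L→B; C→M; R→M.
Player 2's best replies: T→C; M→R; B→R.
Only (M, R) has each player best-responding; Nash payoffs (7, 4).
Row earns 9 sequentially versus 7 at the Nash outcome: better off.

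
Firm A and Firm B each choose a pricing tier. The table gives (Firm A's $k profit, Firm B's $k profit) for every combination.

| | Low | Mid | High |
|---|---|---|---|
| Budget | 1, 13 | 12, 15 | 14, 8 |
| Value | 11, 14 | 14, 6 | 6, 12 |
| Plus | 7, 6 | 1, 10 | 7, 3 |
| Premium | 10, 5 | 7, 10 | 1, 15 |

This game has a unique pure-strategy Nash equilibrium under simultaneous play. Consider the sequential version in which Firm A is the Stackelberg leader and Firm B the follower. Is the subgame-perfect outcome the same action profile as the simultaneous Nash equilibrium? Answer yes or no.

no

Firm B best-responds to each possible Firm A move:
- Budget: BR = Mid, leader payoff 12.
- Value: BR = Low, leader payoff 11.
- Plus: BR = Mid, leader payoff 1.
- Premium: BR = High, leader payoff 1.
Firm A's induced payoffs are 12, 11, 1, 1, so Firm A commits to Budget. Subgame-perfect outcome: (Budget, Mid) with payoffs (12, 15).
For the simultaneous game, intersect best replies.
Firm A's best replies: Low→Value; Mid→Value; High→Budget.
Firm B's best replies: Budget→Mid; Value→Low; Plus→Mid; Premium→High.
Only (Value, Low) has each player best-responding; Nash payoffs (11, 14).
Sequential outcome (Budget, Mid) differs from the Nash profile (Value, Low).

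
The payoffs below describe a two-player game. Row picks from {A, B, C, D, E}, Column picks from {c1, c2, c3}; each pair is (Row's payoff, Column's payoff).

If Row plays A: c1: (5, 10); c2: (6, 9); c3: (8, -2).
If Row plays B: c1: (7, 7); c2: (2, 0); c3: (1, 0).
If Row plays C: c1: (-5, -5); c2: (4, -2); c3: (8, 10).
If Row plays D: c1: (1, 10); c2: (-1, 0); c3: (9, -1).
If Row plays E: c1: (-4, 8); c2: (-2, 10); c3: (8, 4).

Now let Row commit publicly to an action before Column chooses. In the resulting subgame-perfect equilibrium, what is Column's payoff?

Solve by backward induction (Row leads).
- A → Column plays c1 (best of 10, 9, -2); Row gets 5.
- B → Column plays c1 (best of 7, 0, 0); Row gets 7.
- C → Column plays c3 (best of -5, -2, 10); Row gets 8.
- D → Column plays c1 (best of 10, 0, -1); Row gets 1.
- E → Column plays c2 (best of 8, 10, 4); Row gets -2.
Maximizing over 5, 7, 8, 1, -2, Row chooses C. Subgame-perfect outcome: (C, c3) with payoffs (8, 10).

10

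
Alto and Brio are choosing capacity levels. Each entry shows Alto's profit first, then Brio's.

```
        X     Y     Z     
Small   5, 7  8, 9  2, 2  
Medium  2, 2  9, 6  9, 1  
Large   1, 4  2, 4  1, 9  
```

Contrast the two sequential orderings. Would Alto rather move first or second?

If Alto leads: Brio's best replies are Small→Y, Medium→Y, Large→Z; Alto's induced payoffs 8, 9, 1; outcome (Medium, Y), payoffs (9, 6).
If Brio leads: Alto's best replies are X→Small, Y→Medium, Z→Medium; Brio's induced payoffs 7, 6, 1; outcome (Small, X), payoffs (5, 7).
Alto gets 9 moving first and 5 moving second, so Alto prefers to move first.

first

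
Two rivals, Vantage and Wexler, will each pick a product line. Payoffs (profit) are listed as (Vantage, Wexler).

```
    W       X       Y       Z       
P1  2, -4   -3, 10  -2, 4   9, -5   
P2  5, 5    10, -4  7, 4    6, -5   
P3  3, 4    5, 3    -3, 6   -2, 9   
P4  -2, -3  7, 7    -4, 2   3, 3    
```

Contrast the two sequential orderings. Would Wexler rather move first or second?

If Vantage leads: Wexler's best replies are P1→X, P2→W, P3→Z, P4→X; Vantage's induced payoffs -3, 5, -2, 7; outcome (P4, X), payoffs (7, 7).
If Wexler leads: Vantage's best replies are W→P2, X→P2, Y→P2, Z→P1; Wexler's induced payoffs 5, -4, 4, -5; outcome (P2, W), payoffs (5, 5).
Wexler gets 5 moving first and 7 moving second, so Wexler prefers to move second.

second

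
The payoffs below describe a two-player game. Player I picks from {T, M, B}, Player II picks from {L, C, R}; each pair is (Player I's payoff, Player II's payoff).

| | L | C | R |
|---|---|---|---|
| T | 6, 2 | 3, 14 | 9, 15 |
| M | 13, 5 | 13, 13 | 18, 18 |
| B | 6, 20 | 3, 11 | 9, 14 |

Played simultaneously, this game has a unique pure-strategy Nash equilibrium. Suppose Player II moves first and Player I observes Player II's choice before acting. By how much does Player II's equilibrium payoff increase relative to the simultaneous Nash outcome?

0

Backward induction with Player II moving first.
- L → Player I plays M (best of 6, 13, 6); Player II gets 5.
- C → Player I plays M (best of 3, 13, 3); Player II gets 13.
- R → Player I plays M (best of 9, 18, 9); Player II gets 18.
Maximizing over 5, 13, 18, Player II chooses R. Subgame-perfect outcome: (M, R) with payoffs (18, 18).
Now find the simultaneous Nash equilibrium.
Player I's best replies: L→M; C→M; R→M.
Player II's best replies: T→R; M→R; B→L.
The unique mutual best reply is (M, R), giving (18, 18).
Player II's commitment gain: 18 − 18 = 0.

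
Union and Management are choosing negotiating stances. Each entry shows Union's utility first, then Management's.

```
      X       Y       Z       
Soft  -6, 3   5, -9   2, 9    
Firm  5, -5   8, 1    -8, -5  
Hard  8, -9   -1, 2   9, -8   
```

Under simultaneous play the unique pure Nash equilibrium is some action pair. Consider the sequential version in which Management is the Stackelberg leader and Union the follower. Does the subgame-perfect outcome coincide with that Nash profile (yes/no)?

Backward induction with Management moving first.
- X: BR = Hard, leader payoff -9.
- Y: BR = Firm, leader payoff 1.
- Z: BR = Hard, leader payoff -8.
Management's induced payoffs are -9, 1, -8, so Management commits to Y. Subgame-perfect outcome: (Firm, Y) with payoffs (8, 1).
Under simultaneous play:
Union's best replies: X→Hard; Y→Firm; Z→Hard.
Management's best replies: Soft→Z; Firm→Y; Hard→Y.
The unique mutual best reply is (Firm, Y), giving (8, 1).
Sequential outcome (Firm, Y) coincides with the Nash profile (Firm, Y).

yes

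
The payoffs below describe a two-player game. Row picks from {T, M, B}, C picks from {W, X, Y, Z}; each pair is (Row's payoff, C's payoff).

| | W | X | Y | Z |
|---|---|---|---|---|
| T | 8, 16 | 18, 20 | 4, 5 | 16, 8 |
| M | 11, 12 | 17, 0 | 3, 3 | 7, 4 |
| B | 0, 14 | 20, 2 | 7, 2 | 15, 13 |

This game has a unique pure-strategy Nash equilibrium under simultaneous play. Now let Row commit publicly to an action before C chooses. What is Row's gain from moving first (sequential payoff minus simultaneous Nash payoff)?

7

C best-responds to each possible Row move:
- T: C compares 16, 20, 5, 8 and picks X; Row would get 18.
- M: C compares 12, 0, 3, 4 and picks W; Row would get 11.
- B: C compares 14, 2, 2, 13 and picks W; Row would get 0.
Maximizing over 18, 11, 0, Row chooses T. Subgame-perfect outcome: (T, X) with payoffs (18, 20).
Now find the simultaneous Nash equilibrium.
Row's best replies: W→M; X→B; Y→B; Z→T.
C's best replies: T→X; M→W; B→W.
The unique mutual best reply is (M, W), giving (11, 12).
Row's commitment gain: 18 − 11 = 7.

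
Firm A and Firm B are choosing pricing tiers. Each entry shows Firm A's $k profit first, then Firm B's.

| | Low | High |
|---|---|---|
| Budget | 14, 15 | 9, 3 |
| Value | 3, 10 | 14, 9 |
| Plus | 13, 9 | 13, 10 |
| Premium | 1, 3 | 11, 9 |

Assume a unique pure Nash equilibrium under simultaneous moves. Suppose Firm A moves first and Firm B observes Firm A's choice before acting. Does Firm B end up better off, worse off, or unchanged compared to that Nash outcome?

unchanged

Firm B best-responds to each possible Firm A move:
- Budget: Firm B compares 15, 3 and picks Low; Firm A would get 14.
- Value: Firm B compares 10, 9 and picks Low; Firm A would get 3.
- Plus: Firm B compares 9, 10 and picks High; Firm A would get 13.
- Premium: Firm B compares 3, 9 and picks High; Firm A would get 11.
Firm A's induced payoffs are 14, 3, 13, 11, so Firm A commits to Budget. Subgame-perfect outcome: (Budget, Low) with payoffs (14, 15).
For the simultaneous game, intersect best replies.
Firm A's best replies: Low→Budget; High→Value.
Firm B's best replies: Budget→Low; Value→Low; Plus→High; Premium→High.
The unique mutual best reply is (Budget, Low), giving (14, 15).
Firm B earns 15 sequentially versus 15 at the Nash outcome: unchanged.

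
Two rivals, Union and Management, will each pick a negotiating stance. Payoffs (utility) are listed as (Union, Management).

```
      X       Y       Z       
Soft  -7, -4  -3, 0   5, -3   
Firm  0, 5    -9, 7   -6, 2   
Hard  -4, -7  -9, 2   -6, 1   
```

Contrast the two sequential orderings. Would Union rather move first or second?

second

If Union leads: Management's best replies are Soft→Y, Firm→Y, Hard→Y; Union's induced payoffs -3, -9, -9; outcome (Soft, Y), payoffs (-3, 0).
If Management leads: Union's best replies are X→Firm, Y→Soft, Z→Soft; Management's induced payoffs 5, 0, -3; outcome (Firm, X), payoffs (0, 5).
Union gets -3 moving first and 0 moving second, so Union prefers to move second.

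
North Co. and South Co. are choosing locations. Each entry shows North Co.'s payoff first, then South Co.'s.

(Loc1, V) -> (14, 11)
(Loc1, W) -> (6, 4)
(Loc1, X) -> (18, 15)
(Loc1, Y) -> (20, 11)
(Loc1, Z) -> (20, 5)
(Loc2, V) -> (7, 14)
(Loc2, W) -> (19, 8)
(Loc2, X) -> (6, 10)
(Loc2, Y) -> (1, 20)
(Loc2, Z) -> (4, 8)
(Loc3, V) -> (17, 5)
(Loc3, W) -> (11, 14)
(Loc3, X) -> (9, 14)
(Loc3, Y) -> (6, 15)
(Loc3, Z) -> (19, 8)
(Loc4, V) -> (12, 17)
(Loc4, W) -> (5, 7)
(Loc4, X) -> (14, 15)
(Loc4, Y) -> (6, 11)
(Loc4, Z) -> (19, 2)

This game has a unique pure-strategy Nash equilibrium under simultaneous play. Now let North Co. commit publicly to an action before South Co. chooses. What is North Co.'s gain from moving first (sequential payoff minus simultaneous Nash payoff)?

0

Backward induction with North Co. moving first.
- Loc1 → South Co. plays X (best of 11, 4, 15, 11, 5); North Co. gets 18.
- Loc2 → South Co. plays Y (best of 14, 8, 10, 20, 8); North Co. gets 1.
- Loc3 → South Co. plays Y (best of 5, 14, 14, 15, 8); North Co. gets 6.
- Loc4 → South Co. plays V (best of 17, 7, 15, 11, 2); North Co. gets 12.
North Co.'s induced payoffs are 18, 1, 6, 12, so North Co. commits to Loc1. Subgame-perfect outcome: (Loc1, X) with payoffs (18, 15).
Now find the simultaneous Nash equilibrium.
North Co.'s best replies: V→Loc3; W→Loc2; X→Loc1; Y→Loc1; Z→Loc1.
South Co.'s best replies: Loc1→X; Loc2→Y; Loc3→Y; Loc4→V.
The unique mutual best reply is (Loc1, X), giving (18, 15).
North Co.'s commitment gain: 18 − 18 = 0.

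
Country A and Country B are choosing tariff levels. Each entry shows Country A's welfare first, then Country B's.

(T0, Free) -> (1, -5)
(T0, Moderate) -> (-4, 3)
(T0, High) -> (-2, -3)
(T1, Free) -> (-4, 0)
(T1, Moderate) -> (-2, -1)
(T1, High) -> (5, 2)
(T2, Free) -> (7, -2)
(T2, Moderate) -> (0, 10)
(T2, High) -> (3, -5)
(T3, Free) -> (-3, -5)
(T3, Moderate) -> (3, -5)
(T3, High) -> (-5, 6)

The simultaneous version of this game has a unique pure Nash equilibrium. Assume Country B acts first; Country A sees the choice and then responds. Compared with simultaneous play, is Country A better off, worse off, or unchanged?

unchanged

Backward induction with Country B moving first.
- Free: Country A compares 1, -4, 7, -3 and picks T2; Country B would get -2.
- Moderate: Country A compares -4, -2, 0, 3 and picks T3; Country B would get -5.
- High: Country A compares -2, 5, 3, -5 and picks T1; Country B would get 2.
Country B's induced payoffs are -2, -5, 2, so Country B commits to High. Subgame-perfect outcome: (T1, High) with payoffs (5, 2).
For the simultaneous game, intersect best replies.
Country A's best replies: Free→T2; Moderate→T3; High→T1.
Country B's best replies: T0→Moderate; T1→High; T2→Moderate; T3→High.
The unique mutual best reply is (T1, High), giving (5, 2).
Country A earns 5 sequentially versus 5 at the Nash outcome: unchanged.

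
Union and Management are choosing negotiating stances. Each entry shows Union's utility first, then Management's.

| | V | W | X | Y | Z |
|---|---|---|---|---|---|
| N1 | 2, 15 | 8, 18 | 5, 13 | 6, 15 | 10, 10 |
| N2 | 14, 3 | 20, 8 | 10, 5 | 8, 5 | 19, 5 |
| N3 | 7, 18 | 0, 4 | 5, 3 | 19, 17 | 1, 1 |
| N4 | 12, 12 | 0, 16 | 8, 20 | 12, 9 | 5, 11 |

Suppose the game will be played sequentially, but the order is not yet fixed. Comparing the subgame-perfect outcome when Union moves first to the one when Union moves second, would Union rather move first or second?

first

If Union leads: Management's best replies are N1→W, N2→W, N3→V, N4→X; Union's induced payoffs 8, 20, 7, 8; outcome (N2, W), payoffs (20, 8).
If Management leads: Union's best replies are V→N2, W→N2, X→N2, Y→N3, Z→N2; Management's induced payoffs 3, 8, 5, 17, 5; outcome (N3, Y), payoffs (19, 17).
Union gets 20 moving first and 19 moving second, so Union prefers to move first.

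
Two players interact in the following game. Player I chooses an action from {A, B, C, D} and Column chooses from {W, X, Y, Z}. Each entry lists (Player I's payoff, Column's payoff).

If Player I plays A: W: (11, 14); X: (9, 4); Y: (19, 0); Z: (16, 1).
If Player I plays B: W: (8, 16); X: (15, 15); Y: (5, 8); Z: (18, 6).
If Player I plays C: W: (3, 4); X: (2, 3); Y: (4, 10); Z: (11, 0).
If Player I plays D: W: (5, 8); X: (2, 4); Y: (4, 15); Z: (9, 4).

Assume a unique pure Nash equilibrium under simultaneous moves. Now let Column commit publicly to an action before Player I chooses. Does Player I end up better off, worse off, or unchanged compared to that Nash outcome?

Solve by backward induction (Column leads).
- W: Player I compares 11, 8, 3, 5 and picks A; Column would get 14.
- X: Player I compares 9, 15, 2, 2 and picks B; Column would get 15.
- Y: Player I compares 19, 5, 4, 4 and picks A; Column would get 0.
- Z: Player I compares 16, 18, 11, 9 and picks B; Column would get 6.
Among 14, 15, 0, 6, the best is 15 at X. Subgame-perfect outcome: (B, X) with payoffs (15, 15).
For the simultaneous game, intersect best replies.
Player I's best replies: W→A; X→B; Y→A; Z→B.
Column's best replies: A→W; B→W; C→Y; D→Y.
The unique mutual best reply is (A, W), giving (11, 14).
Player I earns 15 sequentially versus 11 at the Nash outcome: better off.

better off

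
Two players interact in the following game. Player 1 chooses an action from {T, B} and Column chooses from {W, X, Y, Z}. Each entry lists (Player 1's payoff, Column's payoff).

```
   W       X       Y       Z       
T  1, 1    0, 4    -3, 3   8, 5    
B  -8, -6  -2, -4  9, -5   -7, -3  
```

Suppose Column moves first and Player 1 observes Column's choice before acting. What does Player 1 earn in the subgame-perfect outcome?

Backward induction with Column moving first.
- W: BR = T, leader payoff 1.
- X: BR = T, leader payoff 4.
- Y: BR = B, leader payoff -5.
- Z: BR = T, leader payoff 5.
Among 1, 4, -5, 5, the best is 5 at Z. Subgame-perfect outcome: (T, Z) with payoffs (8, 5).

8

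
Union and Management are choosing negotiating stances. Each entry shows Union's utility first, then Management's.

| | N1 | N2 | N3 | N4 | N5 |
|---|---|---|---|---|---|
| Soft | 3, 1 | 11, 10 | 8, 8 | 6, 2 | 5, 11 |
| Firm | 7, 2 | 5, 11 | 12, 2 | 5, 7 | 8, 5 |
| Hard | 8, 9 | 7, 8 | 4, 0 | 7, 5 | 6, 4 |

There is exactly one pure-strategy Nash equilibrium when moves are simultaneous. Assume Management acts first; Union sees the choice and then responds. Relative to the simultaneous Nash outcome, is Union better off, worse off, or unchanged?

better off

Backward induction with Management moving first.
- N1 → Union plays Hard (best of 3, 7, 8); Management gets 9.
- N2 → Union plays Soft (best of 11, 5, 7); Management gets 10.
- N3 → Union plays Firm (best of 8, 12, 4); Management gets 2.
- N4 → Union plays Hard (best of 6, 5, 7); Management gets 5.
- N5 → Union plays Firm (best of 5, 8, 6); Management gets 5.
Maximizing over 9, 10, 2, 5, 5, Management chooses N2. Subgame-perfect outcome: (Soft, N2) with payoffs (11, 10).
Under simultaneous play:
Union's best replies: N1→Hard; N2→Soft; N3→Firm; N4→Hard; N5→Firm.
Management's best replies: Soft→N5; Firm→N2; Hard→N1.
The unique mutual best reply is (Hard, N1), giving (8, 9).
Union earns 11 sequentially versus 8 at the Nash outcome: better off.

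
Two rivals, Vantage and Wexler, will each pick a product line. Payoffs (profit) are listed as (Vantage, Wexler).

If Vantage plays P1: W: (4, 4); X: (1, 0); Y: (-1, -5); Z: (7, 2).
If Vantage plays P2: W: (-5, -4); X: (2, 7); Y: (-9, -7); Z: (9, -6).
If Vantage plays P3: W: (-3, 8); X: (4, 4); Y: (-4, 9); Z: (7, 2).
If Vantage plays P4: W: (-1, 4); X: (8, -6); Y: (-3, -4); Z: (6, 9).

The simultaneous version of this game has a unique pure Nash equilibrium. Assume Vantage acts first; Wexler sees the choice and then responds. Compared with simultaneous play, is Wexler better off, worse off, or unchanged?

Solve by backward induction (Vantage leads).
- P1 → Wexler plays W (best of 4, 0, -5, 2); Vantage gets 4.
- P2 → Wexler plays X (best of -4, 7, -7, -6); Vantage gets 2.
- P3 → Wexler plays Y (best of 8, 4, 9, 2); Vantage gets -4.
- P4 → Wexler plays Z (best of 4, -6, -4, 9); Vantage gets 6.
Among 4, 2, -4, 6, the best is 6 at P4. Subgame-perfect outcome: (P4, Z) with payoffs (6, 9).
Now find the simultaneous Nash equilibrium.
Vantage's best replies: W→P1; X→P4; Y→P1; Z→P2.
Wexler's best replies: P1→W; P2→X; P3→Y; P4→Z.
The unique mutual best reply is (P1, W), giving (4, 4).
Wexler earns 9 sequentially versus 4 at the Nash outcome: better off.

better off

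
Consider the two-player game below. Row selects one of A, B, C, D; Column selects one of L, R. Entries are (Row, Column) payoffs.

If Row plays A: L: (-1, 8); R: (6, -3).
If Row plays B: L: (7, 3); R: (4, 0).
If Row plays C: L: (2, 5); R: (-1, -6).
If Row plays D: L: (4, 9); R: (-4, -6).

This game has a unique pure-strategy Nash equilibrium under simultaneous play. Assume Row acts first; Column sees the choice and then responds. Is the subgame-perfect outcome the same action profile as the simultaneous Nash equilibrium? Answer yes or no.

yes

Work backward from Column's decision.
- A: Column compares 8, -3 and picks L; Row would get -1.
- B: Column compares 3, 0 and picks L; Row would get 7.
- C: Column compares 5, -6 and picks L; Row would get 2.
- D: Column compares 9, -6 and picks L; Row would get 4.
Maximizing over -1, 7, 2, 4, Row chooses B. Subgame-perfect outcome: (B, L) with payoffs (7, 3).
For the simultaneous game, intersect best replies.
Row's best replies: L→B; R→A.
Column's best replies: A→L; B→L; C→L; D→L.
The unique mutual best reply is (B, L), giving (7, 3).
Sequential outcome (B, L) coincides with the Nash profile (B, L).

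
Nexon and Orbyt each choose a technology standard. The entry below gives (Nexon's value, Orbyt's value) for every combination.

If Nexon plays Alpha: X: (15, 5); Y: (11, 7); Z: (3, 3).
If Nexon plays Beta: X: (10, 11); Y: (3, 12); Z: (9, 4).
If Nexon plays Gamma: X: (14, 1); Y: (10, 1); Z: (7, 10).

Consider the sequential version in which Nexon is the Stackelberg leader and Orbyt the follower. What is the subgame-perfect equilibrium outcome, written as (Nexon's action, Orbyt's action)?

Work backward from Orbyt's decision.
- Alpha: BR = Y, leader payoff 11.
- Beta: BR = Y, leader payoff 3.
- Gamma: BR = Z, leader payoff 7.
Among 11, 3, 7, the best is 11 at Alpha. Subgame-perfect outcome: (Alpha, Y) with payoffs (11, 7).

(Alpha, Y)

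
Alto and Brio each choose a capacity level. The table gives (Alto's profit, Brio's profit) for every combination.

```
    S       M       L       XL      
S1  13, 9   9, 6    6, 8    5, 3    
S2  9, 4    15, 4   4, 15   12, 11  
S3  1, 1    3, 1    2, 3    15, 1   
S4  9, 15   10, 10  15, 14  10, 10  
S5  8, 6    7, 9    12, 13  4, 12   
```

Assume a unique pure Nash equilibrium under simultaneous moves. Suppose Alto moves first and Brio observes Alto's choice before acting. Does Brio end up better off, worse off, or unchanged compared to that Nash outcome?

Backward induction with Alto moving first.
- S1 → Brio plays S (best of 9, 6, 8, 3); Alto gets 13.
- S2 → Brio plays L (best of 4, 4, 15, 11); Alto gets 4.
- S3 → Brio plays L (best of 1, 1, 3, 1); Alto gets 2.
- S4 → Brio plays S (best of 15, 10, 14, 10); Alto gets 9.
- S5 → Brio plays L (best of 6, 9, 13, 12); Alto gets 12.
Among 13, 4, 2, 9, 12, the best is 13 at S1. Subgame-perfect outcome: (S1, S) with payoffs (13, 9).
Under simultaneous play:
Alto's best replies: S→S1; M→S2; L→S4; XL→S3.
Brio's best replies: S1→S; S2→L; S3→L; S4→S; S5→L.
Only (S1, S) has each player best-responding; Nash payoffs (13, 9).
Brio earns 9 sequentially versus 9 at the Nash outcome: unchanged.

unchanged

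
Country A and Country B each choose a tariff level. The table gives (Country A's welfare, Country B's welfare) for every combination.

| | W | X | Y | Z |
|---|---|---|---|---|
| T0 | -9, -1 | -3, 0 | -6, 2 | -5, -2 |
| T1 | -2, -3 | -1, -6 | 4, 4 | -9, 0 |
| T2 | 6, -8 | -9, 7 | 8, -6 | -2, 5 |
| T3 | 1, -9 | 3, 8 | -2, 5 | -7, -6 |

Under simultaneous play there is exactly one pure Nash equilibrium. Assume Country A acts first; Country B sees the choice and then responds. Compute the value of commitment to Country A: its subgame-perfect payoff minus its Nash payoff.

Solve by backward induction (Country A leads).
- T0: BR = Y, leader payoff -6.
- T1: BR = Y, leader payoff 4.
- T2: BR = X, leader payoff -9.
- T3: BR = X, leader payoff 3.
Maximizing over -6, 4, -9, 3, Country A chooses T1. Subgame-perfect outcome: (T1, Y) with payoffs (4, 4).
For the simultaneous game, intersect best replies.
Country A's best replies: W→T2; X→T3; Y→T2; Z→T2.
Country B's best replies: T0→Y; T1→Y; T2→X; T3→X.
The unique mutual best reply is (T3, X), giving (3, 8).
Country A's commitment gain: 4 − 3 = 1.

1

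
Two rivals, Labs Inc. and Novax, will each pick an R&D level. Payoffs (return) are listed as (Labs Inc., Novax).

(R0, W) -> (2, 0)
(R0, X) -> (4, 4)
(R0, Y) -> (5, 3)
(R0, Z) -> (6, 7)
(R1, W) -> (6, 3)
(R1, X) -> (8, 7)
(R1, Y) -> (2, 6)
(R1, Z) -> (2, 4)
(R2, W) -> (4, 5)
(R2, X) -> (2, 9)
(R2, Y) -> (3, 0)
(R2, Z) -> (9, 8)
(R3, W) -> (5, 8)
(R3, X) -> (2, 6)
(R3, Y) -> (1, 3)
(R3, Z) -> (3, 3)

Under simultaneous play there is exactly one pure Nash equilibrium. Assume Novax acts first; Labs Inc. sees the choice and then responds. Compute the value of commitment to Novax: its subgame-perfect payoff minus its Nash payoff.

1

Labs Inc. best-responds to each possible Novax move:
- W: BR = R1, leader payoff 3.
- X: BR = R1, leader payoff 7.
- Y: BR = R0, leader payoff 3.
- Z: BR = R2, leader payoff 8.
Maximizing over 3, 7, 3, 8, Novax chooses Z. Subgame-perfect outcome: (R2, Z) with payoffs (9, 8).
Now find the simultaneous Nash equilibrium.
Labs Inc.'s best replies: W→R1; X→R1; Y→R0; Z→R2.
Novax's best replies: R0→Z; R1→X; R2→X; R3→W.
The unique mutual best reply is (R1, X), giving (8, 7).
Novax's commitment gain: 8 − 7 = 1.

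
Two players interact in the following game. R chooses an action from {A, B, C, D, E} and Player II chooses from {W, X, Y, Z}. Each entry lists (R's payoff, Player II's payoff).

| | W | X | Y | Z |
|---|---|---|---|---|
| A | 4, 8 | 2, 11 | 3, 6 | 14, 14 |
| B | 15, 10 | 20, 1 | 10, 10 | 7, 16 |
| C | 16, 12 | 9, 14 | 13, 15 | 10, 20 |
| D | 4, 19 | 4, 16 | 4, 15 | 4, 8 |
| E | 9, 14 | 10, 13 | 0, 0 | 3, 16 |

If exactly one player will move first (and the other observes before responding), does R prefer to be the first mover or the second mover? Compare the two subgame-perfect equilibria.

If R leads: Player II's best replies are A→Z, B→Z, C→Z, D→W, E→Z; R's induced payoffs 14, 7, 10, 4, 3; outcome (A, Z), payoffs (14, 14).
If Player II leads: R's best replies are W→C, X→B, Y→C, Z→A; Player II's induced payoffs 12, 1, 15, 14; outcome (C, Y), payoffs (13, 15).
R gets 14 moving first and 13 moving second, so R prefers to move first.

first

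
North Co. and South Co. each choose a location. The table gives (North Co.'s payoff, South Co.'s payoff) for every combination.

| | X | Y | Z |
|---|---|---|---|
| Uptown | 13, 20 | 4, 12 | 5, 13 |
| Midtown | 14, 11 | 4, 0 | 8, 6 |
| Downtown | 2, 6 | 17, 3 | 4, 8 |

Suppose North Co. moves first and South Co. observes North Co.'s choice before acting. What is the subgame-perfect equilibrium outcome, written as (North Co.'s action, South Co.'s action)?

Work backward from South Co.'s decision.
- Uptown: South Co. compares 20, 12, 13 and picks X; North Co. would get 13.
- Midtown: South Co. compares 11, 0, 6 and picks X; North Co. would get 14.
- Downtown: South Co. compares 6, 3, 8 and picks Z; North Co. would get 4.
North Co.'s induced payoffs are 13, 14, 4, so North Co. commits to Midtown. Subgame-perfect outcome: (Midtown, X) with payoffs (14, 11).

(Midtown, X)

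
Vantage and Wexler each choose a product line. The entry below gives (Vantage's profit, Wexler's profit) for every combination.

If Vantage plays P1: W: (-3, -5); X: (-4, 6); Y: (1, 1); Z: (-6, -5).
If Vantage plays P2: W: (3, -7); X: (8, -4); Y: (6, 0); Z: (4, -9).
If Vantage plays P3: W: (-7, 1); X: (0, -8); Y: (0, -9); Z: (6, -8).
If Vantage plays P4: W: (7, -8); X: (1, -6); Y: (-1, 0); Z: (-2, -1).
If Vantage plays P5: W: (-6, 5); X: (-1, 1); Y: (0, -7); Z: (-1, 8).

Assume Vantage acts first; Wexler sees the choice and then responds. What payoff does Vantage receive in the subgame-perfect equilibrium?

6

Wexler best-responds to each possible Vantage move:
- P1: BR = X, leader payoff -4.
- P2: BR = Y, leader payoff 6.
- P3: BR = W, leader payoff -7.
- P4: BR = Y, leader payoff -1.
- P5: BR = Z, leader payoff -1.
Vantage's induced payoffs are -4, 6, -7, -1, -1, so Vantage commits to P2. Subgame-perfect outcome: (P2, Y) with payoffs (6, 0).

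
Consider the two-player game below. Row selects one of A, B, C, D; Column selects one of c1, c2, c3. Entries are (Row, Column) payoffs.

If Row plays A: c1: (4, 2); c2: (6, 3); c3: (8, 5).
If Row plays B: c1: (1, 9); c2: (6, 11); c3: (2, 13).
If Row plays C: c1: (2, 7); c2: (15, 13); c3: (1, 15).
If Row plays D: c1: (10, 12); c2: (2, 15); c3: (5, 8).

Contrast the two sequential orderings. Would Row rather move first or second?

second

If Row leads: Column's best replies are A→c3, B→c3, C→c3, D→c2; Row's induced payoffs 8, 2, 1, 2; outcome (A, c3), payoffs (8, 5).
If Column leads: Row's best replies are c1→D, c2→C, c3→A; Column's induced payoffs 12, 13, 5; outcome (C, c2), payoffs (15, 13).
Row gets 8 moving first and 15 moving second, so Row prefers to move second.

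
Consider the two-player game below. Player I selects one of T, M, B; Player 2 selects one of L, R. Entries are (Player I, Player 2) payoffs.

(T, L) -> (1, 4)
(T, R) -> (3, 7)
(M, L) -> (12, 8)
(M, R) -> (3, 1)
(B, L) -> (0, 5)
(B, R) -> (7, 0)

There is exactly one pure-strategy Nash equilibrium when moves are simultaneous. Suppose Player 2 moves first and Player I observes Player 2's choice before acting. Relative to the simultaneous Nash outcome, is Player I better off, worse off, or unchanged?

Player I best-responds to each possible Player 2 move:
- L → Player I plays M (best of 1, 12, 0); Player 2 gets 8.
- R → Player I plays B (best of 3, 3, 7); Player 2 gets 0.
Among 8, 0, the best is 8 at L. Subgame-perfect outcome: (M, L) with payoffs (12, 8).
For the simultaneous game, intersect best replies.
Player I's best replies: L→M; R→B.
Player 2's best replies: T→R; M→L; B→L.
The unique mutual best reply is (M, L), giving (12, 8).
Player I earns 12 sequentially versus 12 at the Nash outcome: unchanged.

unchanged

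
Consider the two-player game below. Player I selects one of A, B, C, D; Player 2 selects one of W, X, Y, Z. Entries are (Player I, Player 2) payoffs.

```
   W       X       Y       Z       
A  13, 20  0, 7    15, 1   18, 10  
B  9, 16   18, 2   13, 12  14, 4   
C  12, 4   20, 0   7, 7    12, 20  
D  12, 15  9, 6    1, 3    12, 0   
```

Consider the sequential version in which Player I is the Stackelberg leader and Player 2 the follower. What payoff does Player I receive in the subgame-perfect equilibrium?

13

Work backward from Player 2's decision.
- A: BR = W, leader payoff 13.
- B: BR = W, leader payoff 9.
- C: BR = Z, leader payoff 12.
- D: BR = W, leader payoff 12.
Maximizing over 13, 9, 12, 12, Player I chooses A. Subgame-perfect outcome: (A, W) with payoffs (13, 20).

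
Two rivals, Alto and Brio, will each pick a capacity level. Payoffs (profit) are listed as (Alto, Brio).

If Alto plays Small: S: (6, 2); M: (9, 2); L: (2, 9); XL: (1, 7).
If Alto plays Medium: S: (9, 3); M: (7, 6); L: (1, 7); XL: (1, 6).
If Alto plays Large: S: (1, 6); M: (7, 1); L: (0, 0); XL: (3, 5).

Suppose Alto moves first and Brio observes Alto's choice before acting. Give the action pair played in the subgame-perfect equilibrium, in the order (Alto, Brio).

(Small, L)

Backward induction with Alto moving first.
- Small: BR = L, leader payoff 2.
- Medium: BR = L, leader payoff 1.
- Large: BR = S, leader payoff 1.
Alto's induced payoffs are 2, 1, 1, so Alto commits to Small. Subgame-perfect outcome: (Small, L) with payoffs (2, 9).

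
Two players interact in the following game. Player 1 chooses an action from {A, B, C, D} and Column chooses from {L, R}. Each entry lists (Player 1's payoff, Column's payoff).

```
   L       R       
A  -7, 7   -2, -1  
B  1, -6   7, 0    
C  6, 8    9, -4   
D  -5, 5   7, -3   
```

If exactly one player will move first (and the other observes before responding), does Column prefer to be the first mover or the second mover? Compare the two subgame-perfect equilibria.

If Player 1 leads: Column's best replies are A→L, B→R, C→L, D→L; Player 1's induced payoffs -7, 7, 6, -5; outcome (B, R), payoffs (7, 0).
If Column leads: Player 1's best replies are L→C, R→C; Column's induced payoffs 8, -4; outcome (C, L), payoffs (6, 8).
Column gets 8 moving first and 0 moving second, so Column prefers to move first.

first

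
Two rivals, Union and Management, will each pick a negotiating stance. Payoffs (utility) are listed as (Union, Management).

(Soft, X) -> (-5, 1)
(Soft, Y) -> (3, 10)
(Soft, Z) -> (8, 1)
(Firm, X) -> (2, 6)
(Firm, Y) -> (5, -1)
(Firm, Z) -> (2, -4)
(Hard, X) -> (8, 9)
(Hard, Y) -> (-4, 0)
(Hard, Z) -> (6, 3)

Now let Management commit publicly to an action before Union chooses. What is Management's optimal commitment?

Work backward from Union's decision.
- X: BR = Hard, leader payoff 9.
- Y: BR = Firm, leader payoff -1.
- Z: BR = Soft, leader payoff 1.
Among 9, -1, 1, the best is 9 at X. Subgame-perfect outcome: (Hard, X) with payoffs (8, 9).

X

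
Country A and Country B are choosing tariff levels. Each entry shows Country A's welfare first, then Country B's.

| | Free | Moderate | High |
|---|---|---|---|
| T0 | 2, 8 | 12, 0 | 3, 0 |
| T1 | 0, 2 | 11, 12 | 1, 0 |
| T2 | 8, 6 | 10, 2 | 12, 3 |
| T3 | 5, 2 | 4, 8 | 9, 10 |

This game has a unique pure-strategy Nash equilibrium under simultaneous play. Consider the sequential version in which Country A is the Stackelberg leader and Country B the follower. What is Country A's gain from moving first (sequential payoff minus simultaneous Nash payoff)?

3

Work backward from Country B's decision.
- T0 → Country B plays Free (best of 8, 0, 0); Country A gets 2.
- T1 → Country B plays Moderate (best of 2, 12, 0); Country A gets 11.
- T2 → Country B plays Free (best of 6, 2, 3); Country A gets 8.
- T3 → Country B plays High (best of 2, 8, 10); Country A gets 9.
Maximizing over 2, 11, 8, 9, Country A chooses T1. Subgame-perfect outcome: (T1, Moderate) with payoffs (11, 12).
Now find the simultaneous Nash equilibrium.
Country A's best replies: Free→T2; Moderate→T0; High→T2.
Country B's best replies: T0→Free; T1→Moderate; T2→Free; T3→High.
The unique mutual best reply is (T2, Free), giving (8, 6).
Country A's commitment gain: 11 − 8 = 3.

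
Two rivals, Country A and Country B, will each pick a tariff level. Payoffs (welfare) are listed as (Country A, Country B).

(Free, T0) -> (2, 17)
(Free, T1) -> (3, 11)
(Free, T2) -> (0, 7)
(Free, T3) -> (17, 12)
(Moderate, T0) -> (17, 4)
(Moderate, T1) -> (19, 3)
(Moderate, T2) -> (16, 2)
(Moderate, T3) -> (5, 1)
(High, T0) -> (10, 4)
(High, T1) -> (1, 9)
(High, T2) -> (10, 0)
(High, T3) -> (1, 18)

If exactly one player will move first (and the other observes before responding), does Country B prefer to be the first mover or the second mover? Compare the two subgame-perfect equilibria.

first

If Country A leads: Country B's best replies are Free→T0, Moderate→T0, High→T3; Country A's induced payoffs 2, 17, 1; outcome (Moderate, T0), payoffs (17, 4).
If Country B leads: Country A's best replies are T0→Moderate, T1→Moderate, T2→Moderate, T3→Free; Country B's induced payoffs 4, 3, 2, 12; outcome (Free, T3), payoffs (17, 12).
Country B gets 12 moving first and 4 moving second, so Country B prefers to move first.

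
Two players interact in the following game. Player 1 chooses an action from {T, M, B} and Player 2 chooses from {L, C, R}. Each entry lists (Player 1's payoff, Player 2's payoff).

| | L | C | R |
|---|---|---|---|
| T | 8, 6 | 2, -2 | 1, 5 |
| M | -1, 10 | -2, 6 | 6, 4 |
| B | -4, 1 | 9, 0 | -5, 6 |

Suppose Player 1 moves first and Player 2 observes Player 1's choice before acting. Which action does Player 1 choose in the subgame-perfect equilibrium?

T

Backward induction with Player 1 moving first.
- T: Player 2 compares 6, -2, 5 and picks L; Player 1 would get 8.
- M: Player 2 compares 10, 6, 4 and picks L; Player 1 would get -1.
- B: Player 2 compares 1, 0, 6 and picks R; Player 1 would get -5.
Among 8, -1, -5, the best is 8 at T. Subgame-perfect outcome: (T, L) with payoffs (8, 6).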